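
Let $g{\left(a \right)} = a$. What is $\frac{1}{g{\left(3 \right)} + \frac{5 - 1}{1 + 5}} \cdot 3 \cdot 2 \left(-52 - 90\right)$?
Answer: $- \frac{2556}{11} \approx -232.36$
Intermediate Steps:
$\frac{1}{g{\left(3 \right)} + \frac{5 - 1}{1 + 5}} \cdot 3 \cdot 2 \left(-52 - 90\right) = \frac{1}{3 + \frac{5 - 1}{1 + 5}} \cdot 3 \cdot 2 \left(-52 - 90\right) = \frac{1}{3 + \frac{4}{6}} \cdot 3 \cdot 2 \left(-142\right) = \frac{1}{3 + 4 \cdot \frac{1}{6}} \cdot 3 \cdot 2 \left(-142\right) = \frac{1}{3 + \frac{2}{3}} \cdot 3 \cdot 2 \left(-142\right) = \frac{1}{\frac{11}{3}} \cdot 3 \cdot 2 \left(-142\right) = \frac{3}{11} \cdot 3 \cdot 2 \left(-142\right) = \frac{9}{11} \cdot 2 \left(-142\right) = \frac{18}{11} \left(-142\right) = - \frac{2556}{11}$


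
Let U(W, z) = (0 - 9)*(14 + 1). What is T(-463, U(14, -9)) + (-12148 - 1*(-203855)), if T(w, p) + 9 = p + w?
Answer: 191100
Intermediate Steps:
U(W, z) = -135 (U(W, z) = -9*15 = -135)
T(w, p) = -9 + p + w (T(w, p) = -9 + (p + w) = -9 + p + w)
T(-463, U(14, -9)) + (-12148 - 1*(-203855)) = (-9 - 135 - 463) + (-12148 - 1*(-203855)) = -607 + (-12148 + 203855) = -607 + 191707 = 191100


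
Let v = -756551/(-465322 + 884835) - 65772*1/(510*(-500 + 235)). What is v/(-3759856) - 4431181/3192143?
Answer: -157434828553840456964233/113413244169389591947600 ≈ -1.3882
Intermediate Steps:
v = -12442609769/9449530325 (v = -756551/419513 - 65772/((-265*510)) = -756551*1/419513 - 65772/(-135150) = -756551/419513 - 65772*(-1/135150) = -756551/419513 + 10962/22525 = -12442609769/9449530325 ≈ -1.3167)
v/(-3759856) - 4431181/3192143 = -12442609769/9449530325/(-3759856) - 4431181/3192143 = -12442609769/9449530325*(-1/3759856) - 4431181*1/3192143 = 12442609769/35528873289633200 - 4431181/3192143 = -157434828553840456964233/113413244169389591947600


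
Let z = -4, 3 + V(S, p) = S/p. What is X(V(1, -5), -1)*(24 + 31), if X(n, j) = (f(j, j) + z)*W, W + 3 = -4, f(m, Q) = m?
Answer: 1925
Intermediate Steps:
W = -7 (W = -3 - 4 = -7)
V(S, p) = -3 + S/p
X(n, j) = 28 - 7*j (X(n, j) = (j - 4)*(-7) = (-4 + j)*(-7) = 28 - 7*j)
X(V(1, -5), -1)*(24 + 31) = (28 - 7*(-1))*(24 + 31) = (28 + 7)*55 = 35*55 = 1925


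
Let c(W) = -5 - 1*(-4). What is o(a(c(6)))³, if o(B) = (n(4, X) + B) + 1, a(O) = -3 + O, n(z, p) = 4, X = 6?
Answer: 1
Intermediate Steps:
c(W) = -1 (c(W) = -5 + 4 = -1)
o(B) = 5 + B (o(B) = (4 + B) + 1 = 5 + B)
o(a(c(6)))³ = (5 + (-3 - 1))³ = (5 - 4)³ = 1³ = 1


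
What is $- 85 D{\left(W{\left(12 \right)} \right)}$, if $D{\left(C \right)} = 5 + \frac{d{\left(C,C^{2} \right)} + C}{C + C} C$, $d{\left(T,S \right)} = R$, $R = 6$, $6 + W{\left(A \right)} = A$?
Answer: $-935$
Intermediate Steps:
$W{\left(A \right)} = -6 + A$
$d{\left(T,S \right)} = 6$
$D{\left(C \right)} = 8 + \frac{C}{2}$ ($D{\left(C \right)} = 5 + \frac{6 + C}{C + C} C = 5 + \frac{6 + C}{2 C} C = 5 + \left(3 + \frac{C}{2}\right) = 8 + \frac{C}{2}$)
$- 85 D{\left(W{\left(12 \right)} \right)} = - 85 \left(8 + \frac{-6 + 12}{2}\right) = - 85 \left(8 + \frac{1}{2} \cdot 6\right) = - 85 \left(8 + 3\right) = \left(-85\right) 11 = -935$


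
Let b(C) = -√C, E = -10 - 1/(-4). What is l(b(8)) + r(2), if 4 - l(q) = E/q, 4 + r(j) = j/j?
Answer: 1 - 39*√2/16 ≈ -2.4471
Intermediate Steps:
E = -39/4 (E = -10 - 1*(-¼) = -10 + ¼ = -39/4 ≈ -9.7500)
r(j) = -3 (r(j) = -4 + j/j = -4 + 1 = -3)
l(q) = 4 + 39/(4*q) (l(q) = 4 - (-39)/(4*q) = 4 + 39/(4*q))
l(b(8)) + r(2) = (4 + 39/(4*((-√8)))) - 3 = (4 + 39/(4*((-2*√2)))) - 3 = (4 + 39*(-√2/4)/4) - 3 = (4 - 39*√2/16) - 3 = 1 - 39*√2/16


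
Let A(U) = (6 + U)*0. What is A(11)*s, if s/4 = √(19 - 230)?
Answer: 0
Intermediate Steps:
s = 4*I*√211 (s = 4*√(19 - 230) = 4*√(-211) = 4*(I*√211) = 4*I*√211 ≈ 58.103*I)
A(U) = 0
A(11)*s = 0*(4*I*√211) = 0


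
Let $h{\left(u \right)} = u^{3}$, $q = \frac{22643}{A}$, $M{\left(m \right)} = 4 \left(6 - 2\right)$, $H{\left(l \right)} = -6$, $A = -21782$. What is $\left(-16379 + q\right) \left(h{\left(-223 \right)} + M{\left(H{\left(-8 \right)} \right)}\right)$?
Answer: $\frac{3956641134170571}{21782} \approx 1.8165 \cdot 10^{11}$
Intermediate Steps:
$M{\left(m \right)} = 16$ ($M{\left(m \right)} = 4 \cdot 4 = 16$)
$q = - \frac{22643}{21782}$ ($q = \frac{22643}{-21782} = 22643 \left(- \frac{1}{21782}\right) = - \frac{22643}{21782} \approx -1.0395$)
$\left(-16379 + q\right) \left(h{\left(-223 \right)} + M{\left(H{\left(-8 \right)} \right)}\right) = \left(-16379 - \frac{22643}{21782}\right) \left(\left(-223\right)^{3} + 16\right) = - \frac{356790021 \left(-11089567 + 16\right)}{21782} = \left(- \frac{356790021}{21782}\right) \left(-11089551\right) = \frac{3956641134170571}{21782}$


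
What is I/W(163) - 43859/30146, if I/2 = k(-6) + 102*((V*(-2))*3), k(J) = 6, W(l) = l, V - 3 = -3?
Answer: -6787265/4913798 ≈ -1.3813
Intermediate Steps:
V = 0 (V = 3 - 3 = 0)
I = 12 (I = 2*(6 + 102*((0*(-2))*3)) = 2*(6 + 102*(0*3)) = 2*(6 + 102*0) = 2*(6 + 0) = 2*6 = 12)
I/W(163) - 43859/30146 = 12/163 - 43859/30146 = -6787265/4913798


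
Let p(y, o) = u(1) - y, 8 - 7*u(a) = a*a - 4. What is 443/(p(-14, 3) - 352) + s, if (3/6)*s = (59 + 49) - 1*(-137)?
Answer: 1150849/2355 ≈ 488.68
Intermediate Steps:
s = 490 (s = 2*((59 + 49) - 1*(-137)) = 2*(108 + 137) = 2*245 = 490)
u(a) = 12/7 - a**2/7 (u(a) = 8/7 - (a*a - 4)/7 = 8/7 - (a**2 - 4)/7 = 8/7 - (-4 + a**2)/7 = 8/7 + (4/7 - a**2/7) = 12/7 - a**2/7)
p(y, o) = 11/7 - y (p(y, o) = (12/7 - 1/7*1**2) - y = (12/7 - 1/7*1) - y = (12/7 - 1/7) - y = 11/7 - y)
443/(p(-14, 3) - 352) + s = 443/((11/7 - 1*(-14)) - 352) + 490 = 443/((11/7 + 14) - 352) + 490 = 443/(109/7 - 352) + 490 = 443/(-2355/7) + 490 = 443*(-7/2355) + 490 = -3101/2355 + 490 = 1150849/2355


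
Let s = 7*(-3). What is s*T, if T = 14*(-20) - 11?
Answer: 6111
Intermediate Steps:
T = -291 (T = -280 - 11 = -291)
s = -21
s*T = -21*(-291) = 6111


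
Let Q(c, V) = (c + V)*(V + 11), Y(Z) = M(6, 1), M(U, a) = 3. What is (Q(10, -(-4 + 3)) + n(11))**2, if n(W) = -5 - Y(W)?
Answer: 15376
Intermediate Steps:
Y(Z) = 3
Q(c, V) = (11 + V)*(V + c) (Q(c, V) = (V + c)*(11 + V) = (11 + V)*(V + c))
n(W) = -8 (n(W) = -5 - 1*3 = -5 - 3 = -8)
(Q(10, -(-4 + 3)) + n(11))**2 = (((-(-4 + 3))**2 + 11*(-(-4 + 3)) + 11*10 - (-4 + 3)*10) - 8)**2 = (((-1*(-1))**2 + 11*(-1*(-1)) + 110 - 1*(-1)*10) - 8)**2 = ((1**2 + 11*1 + 110 + 1*10) - 8)**2 = ((1 + 11 + 110 + 10) - 8)**2 = (132 - 8)**2 = 124**2 = 15376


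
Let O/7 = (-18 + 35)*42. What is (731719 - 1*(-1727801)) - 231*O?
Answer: 1304982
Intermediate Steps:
O = 4998 (O = 7*((-18 + 35)*42) = 7*(17*42) = 7*714 = 4998)
(731719 - 1*(-1727801)) - 231*O = (731719 - 1*(-1727801)) - 231*4998 = (731719 + 1727801) - 1154538 = 2459520 - 1154538 = 1304982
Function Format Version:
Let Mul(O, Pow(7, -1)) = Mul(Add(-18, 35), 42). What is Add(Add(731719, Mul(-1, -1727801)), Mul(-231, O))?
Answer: 1304982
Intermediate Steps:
O = 4998 (O = Mul(7, Mul(Add(-18, 35), 42)) = Mul(7, Mul(17, 42)) = Mul(7, 714) = 4998)
Add(Add(731719, Mul(-1, -1727801)), Mul(-231, O)) = Add(Add(731719, Mul(-1, -1727801)), Mul(-231, 4998)) = Add(Add(731719, 1727801), -1154538) = Add(2459520, -1154538) = 1304982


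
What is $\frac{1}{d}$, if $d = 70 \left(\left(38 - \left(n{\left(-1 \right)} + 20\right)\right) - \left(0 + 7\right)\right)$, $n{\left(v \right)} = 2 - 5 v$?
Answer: $\frac{1}{280} \approx 0.0035714$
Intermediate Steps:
$d = 280$ ($d = 70 \left(\left(38 - \left(\left(2 - -5\right) + 20\right)\right) - \left(0 + 7\right)\right) = 70 \left(\left(38 - \left(\left(2 + 5\right) + 20\right)\right) - 7\right) = 70 \left(\left(38 - \left(7 + 20\right)\right) - 7\right) = 70 \left(\left(38 - 27\right) - 7\right) = 70 \left(11 - 7\right) = 70 \cdot 4 = 280$)
$\frac{1}{d} = \frac{1}{280}$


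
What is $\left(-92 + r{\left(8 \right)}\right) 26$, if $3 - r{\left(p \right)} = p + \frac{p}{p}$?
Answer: $-2548$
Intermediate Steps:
$r{\left(p \right)} = 2 - p$ ($r{\left(p \right)} = 3 - \left(p + \frac{p}{p}\right) = 3 - \left(p + 1\right) = 3 - \left(1 + p\right) = 2 - p$)
$\left(-92 + r{\left(8 \right)}\right) 26 = \left(-92 + \left(2 - 8\right)\right) 26 = \left(-92 - 6\right) 26 = \left(-98\right) 26 = -2548$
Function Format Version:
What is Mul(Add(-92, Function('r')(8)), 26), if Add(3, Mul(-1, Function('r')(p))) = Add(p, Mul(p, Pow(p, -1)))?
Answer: -2548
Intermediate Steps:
Function('r')(p) = Add(2, Mul(-1, p)) (Function('r')(p) = Add(3, Mul(-1, Add(p, Mul(p, Pow(p, -1))))) = Add(3, Mul(-1, Add(p, 1))) = Add(3, Mul(-1, Add(1, p))) = Add(3, Add(-1, Mul(-1, p))) = Add(2, Mul(-1, p)))
Mul(Add(-92, Function('r')(8)), 26) = Mul(Add(-92, Add(2, Mul(-1, 8))), 26) = Mul(Add(-92, Add(2, -8)), 26) = Mul(Add(-92, -6), 26) = Mul(-98, 26) = -2548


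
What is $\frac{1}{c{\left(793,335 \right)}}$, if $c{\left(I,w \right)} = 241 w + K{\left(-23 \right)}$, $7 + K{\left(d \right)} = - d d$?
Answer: $\frac{1}{80199} \approx 1.2469 \cdot 10^{-5}$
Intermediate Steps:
$K{\left(d \right)} = -7 - d^{2}$ ($K{\left(d \right)} = -7 + - d d = -7 - d^{2}$)
$c{\left(I,w \right)} = -536 + 241 w$ ($c{\left(I,w \right)} = 241 w - 536 = -536 + 241 w$)
$\frac{1}{c{\left(793,335 \right)}} = \frac{1}{-536 + 241 \cdot 335} = \frac{1}{-536 + 80735} = \frac{1}{80199}$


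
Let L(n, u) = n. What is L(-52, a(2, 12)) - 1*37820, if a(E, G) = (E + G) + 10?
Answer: -37872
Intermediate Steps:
a(E, G) = 10 + E + G
L(-52, a(2, 12)) - 1*37820 = -52 - 1*37820 = -52 - 37820 = -37872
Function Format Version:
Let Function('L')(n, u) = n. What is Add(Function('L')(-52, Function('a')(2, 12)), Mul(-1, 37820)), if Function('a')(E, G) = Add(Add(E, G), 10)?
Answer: -37872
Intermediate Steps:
Function('a')(E, G) = Add(10, E, G)
Add(Function('L')(-52, Function('a')(2, 12)), Mul(-1, 37820)) = Add(-52, Mul(-1, 37820)) = Add(-52, -37820) = -37872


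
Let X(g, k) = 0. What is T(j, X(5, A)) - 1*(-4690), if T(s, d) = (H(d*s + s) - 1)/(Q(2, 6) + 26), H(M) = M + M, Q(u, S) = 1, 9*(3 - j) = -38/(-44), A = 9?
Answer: 12536846/2673 ≈ 4690.2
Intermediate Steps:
j = 575/198 (j = 3 - (-38)/(9*(-44)) = 3 - (-38)*(-1)/(9*44) = 3 - ⅑*19/22 = 3 - 19/198 = 575/198 ≈ 2.9040)
H(M) = 2*M
T(s, d) = -1/27 + 2*s/27 + 2*d*s/27 (T(s, d) = (2*(d*s + s) - 1)/(1 + 26) = (2*(s + d*s) - 1)/27 = ((2*s + 2*d*s) - 1)*(1/27) = (-1 + 2*s + 2*d*s)*(1/27) = -1/27 + 2*s/27 + 2*d*s/27)
T(j, X(5, A)) - 1*(-4690) = (-1/27 + (2/27)*(575/198)*(1 + 0)) - 1*(-4690) = (-1/27 + (2/27)*(575/198)*1) + 4690 = (-1/27 + 575/2673) + 4690 = 476/2673 + 4690 = 12536846/2673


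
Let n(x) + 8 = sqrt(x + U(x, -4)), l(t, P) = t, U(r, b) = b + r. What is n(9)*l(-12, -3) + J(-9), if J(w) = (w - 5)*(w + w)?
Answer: 348 - 12*sqrt(14) ≈ 303.10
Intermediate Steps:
n(x) = -8 + sqrt(-4 + 2*x) (n(x) = -8 + sqrt(x + (-4 + x)) = -8 + sqrt(-4 + 2*x))
J(w) = 2*w*(-5 + w) (J(w) = (-5 + w)*(2*w) = 2*w*(-5 + w))
n(9)*l(-12, -3) + J(-9) = (-8 + sqrt(-4 + 2*9))*(-12) + 2*(-9)*(-5 - 9) = (-8 + sqrt(-4 + 18))*(-12) + 2*(-9)*(-14) = (-8 + sqrt(14))*(-12) + 252 = (96 - 12*sqrt(14)) + 252 = 348 - 12*sqrt(14)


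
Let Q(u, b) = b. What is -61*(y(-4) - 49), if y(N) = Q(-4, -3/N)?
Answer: 11773/4 ≈ 2943.3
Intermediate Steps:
y(N) = -3/N
-61*(y(-4) - 49) = -61*(-3/(-4) - 49) = -61*(-3*(-¼) - 49) = -61*(¾ - 49) = -61*(-193/4) = 11773/4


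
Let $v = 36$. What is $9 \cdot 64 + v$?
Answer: $612$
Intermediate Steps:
$9 \cdot 64 + v = 9 \cdot 64 + 36 = 576 + 36 = 612$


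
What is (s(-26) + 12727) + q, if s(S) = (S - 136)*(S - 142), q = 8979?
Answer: 48922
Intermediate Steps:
s(S) = (-142 + S)*(-136 + S) (s(S) = (-136 + S)*(-142 + S) = (-142 + S)*(-136 + S))
(s(-26) + 12727) + q = ((19312 + (-26)² - 278*(-26)) + 12727) + 8979 = ((19312 + 676 + 7228) + 12727) + 8979 = (27216 + 12727) + 8979 = 39943 + 8979 = 48922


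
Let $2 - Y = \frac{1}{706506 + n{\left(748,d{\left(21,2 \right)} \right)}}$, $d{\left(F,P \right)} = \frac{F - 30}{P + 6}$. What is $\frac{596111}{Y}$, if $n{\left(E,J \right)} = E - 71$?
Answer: $\frac{421559565313}{1414365} \approx 2.9806 \cdot 10^{5}$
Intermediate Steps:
$d{\left(F,P \right)} = \frac{-30 + F}{6 + P}$
$n{\left(E,J \right)} = -71 + E$
$Y = \frac{1414365}{707183}$ ($Y = 2 - \frac{1}{706506 + \left(-71 + 748\right)} = 2 - \frac{1}{706506 + 677} = 2 - \frac{1}{707183} = \frac{1414365}{707183} \approx 2.0$)
$\frac{596111}{Y} = \frac{596111}{\frac{1414365}{707183}} = 596111 \cdot \frac{707183}{1414365} = \frac{421559565313}{1414365}$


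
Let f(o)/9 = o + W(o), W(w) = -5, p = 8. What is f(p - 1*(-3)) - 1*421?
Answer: -367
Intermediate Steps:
f(o) = -45 + 9*o (f(o) = 9*(o - 5) = 9*(-5 + o) = -45 + 9*o)
f(p - 1*(-3)) - 1*421 = (-45 + 9*(8 - 1*(-3))) - 1*421 = (-45 + 9*(8 + 3)) - 421 = (-45 + 9*11) - 421 = (-45 + 99) - 421 = 54 - 421 = -367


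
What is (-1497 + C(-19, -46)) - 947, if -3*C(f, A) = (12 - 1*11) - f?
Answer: -7352/3 ≈ -2450.7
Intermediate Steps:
C(f, A) = -⅓ + f/3 (C(f, A) = -((12 - 1*11) - f)/3 = -((12 - 11) - f)/3 = -(1 - f)/3 = -⅓ + f/3)
(-1497 + C(-19, -46)) - 947 = (-1497 + (-⅓ + (⅓)*(-19))) - 947 = (-1497 + (-⅓ - 19/3)) - 947 = (-1497 - 20/3) - 947 = -4511/3 - 947 = -7352/3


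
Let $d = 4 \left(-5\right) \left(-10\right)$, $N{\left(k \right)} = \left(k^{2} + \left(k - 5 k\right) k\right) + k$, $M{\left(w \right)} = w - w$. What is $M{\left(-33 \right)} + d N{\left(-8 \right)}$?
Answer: $-40000$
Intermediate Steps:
$M{\left(w \right)} = 0$
$N{\left(k \right)} = k - 3 k^{2}$ ($N{\left(k \right)} = \left(k^{2} + - 4 k k\right) + k = \left(k^{2} - 4 k^{2}\right) + k = - 3 k^{2} + k = k - 3 k^{2}$)
$d = 200$ ($d = \left(-20\right) \left(-10\right) = 200$)
$M{\left(-33 \right)} + d N{\left(-8 \right)} = 0 + 200 \left(- 8 \left(1 - -24\right)\right) = 0 + 200 \left(- 8 \left(1 + 24\right)\right) = 0 + 200 \left(\left(-8\right) 25\right) = 0 + 200 \left(-200\right) = 0 - 40000 = -40000$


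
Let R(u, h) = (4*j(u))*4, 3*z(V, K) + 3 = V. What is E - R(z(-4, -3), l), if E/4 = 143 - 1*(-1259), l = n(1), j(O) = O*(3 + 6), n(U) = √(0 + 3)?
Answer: 5944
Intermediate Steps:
n(U) = √3
z(V, K) = -1 + V/3
j(O) = 9*O (j(O) = O*9 = 9*O)
l = √3 ≈ 1.7320
R(u, h) = 144*u (R(u, h) = (4*(9*u))*4 = (36*u)*4 = 144*u)
E = 5608 (E = 4*(143 - 1*(-1259)) = 4*(143 + 1259) = 4*1402 = 5608)
E - R(z(-4, -3), l) = 5608 - 144*(-1 + (⅓)*(-4)) = 5608 - 144*(-1 - 4/3) = 5608 - 144*(-7)/3 = 5608 - 1*(-336) = 5608 + 336 = 5944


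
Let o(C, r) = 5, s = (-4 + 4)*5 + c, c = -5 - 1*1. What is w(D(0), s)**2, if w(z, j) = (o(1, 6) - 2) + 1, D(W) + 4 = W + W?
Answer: 16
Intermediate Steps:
c = -6 (c = -5 - 1 = -6)
D(W) = -4 + 2*W (D(W) = -4 + (W + W) = -4 + 2*W)
s = -6 (s = (-4 + 4)*5 - 6 = 0*5 - 6 = 0 - 6 = -6)
w(z, j) = 4 (w(z, j) = (5 - 2) + 1 = 3 + 1 = 4)
w(D(0), s)**2 = 4**2 = 16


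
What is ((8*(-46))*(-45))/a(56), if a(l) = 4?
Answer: 4140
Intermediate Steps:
((8*(-46))*(-45))/a(56) = ((8*(-46))*(-45))/4 = -368*(-45)*(1/4) = 16560*(1/4) = 4140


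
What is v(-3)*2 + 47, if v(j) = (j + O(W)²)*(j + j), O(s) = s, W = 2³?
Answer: -685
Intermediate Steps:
W = 8
v(j) = 2*j*(64 + j) (v(j) = (j + 8²)*(j + j) = (j + 64)*(2*j) = (64 + j)*(2*j) = 2*j*(64 + j))
v(-3)*2 + 47 = (2*(-3)*(64 - 3))*2 + 47 = (2*(-3)*61)*2 + 47 = -366*2 + 47 = -732 + 47 = -685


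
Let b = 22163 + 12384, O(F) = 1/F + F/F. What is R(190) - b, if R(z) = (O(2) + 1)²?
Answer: -138163/4 ≈ -34541.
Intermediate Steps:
O(F) = 1 + 1/F (O(F) = 1/F + 1 = 1 + 1/F)
R(z) = 25/4 (R(z) = ((1 + 2)/2 + 1)² = ((½)*3 + 1)² = (3/2 + 1)² = (5/2)² = 25/4)
b = 34547
R(190) - b = 25/4 - 1*34547 = 25/4 - 34547 = -138163/4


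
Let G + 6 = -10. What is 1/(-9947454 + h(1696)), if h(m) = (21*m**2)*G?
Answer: -1/976423230 ≈ -1.0241e-9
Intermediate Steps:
G = -16 (G = -6 - 10 = -16)
h(m) = -336*m**2 (h(m) = (21*m**2)*(-16) = -336*m**2)
1/(-9947454 + h(1696)) = 1/(-9947454 - 336*1696**2) = 1/(-9947454 - 336*2876416) = 1/(-9947454 - 966475776) = 1/(-976423230) = -1/976423230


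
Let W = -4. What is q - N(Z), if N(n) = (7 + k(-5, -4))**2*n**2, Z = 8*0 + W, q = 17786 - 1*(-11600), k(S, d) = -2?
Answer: 28986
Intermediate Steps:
q = 29386 (q = 17786 + 11600 = 29386)
Z = -4 (Z = 8*0 - 4 = 0 - 4 = -4)
N(n) = 25*n**2 (N(n) = (7 - 2)**2*n**2 = 5**2*n**2 = 25*n**2)
q - N(Z) = 29386 - 25*(-4)**2 = 29386 - 25*16 = 29386 - 1*400 = 29386 - 400 = 28986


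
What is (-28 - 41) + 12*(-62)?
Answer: -813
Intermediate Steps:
(-28 - 41) + 12*(-62) = -69 - 744 = -813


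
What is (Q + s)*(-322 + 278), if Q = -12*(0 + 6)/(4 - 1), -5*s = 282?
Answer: 17688/5 ≈ 3537.6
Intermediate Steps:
s = -282/5 (s = -1/5*282 = -282/5 ≈ -56.400)
Q = -24 (Q = -72/3 = -12*2 = -24)
(Q + s)*(-322 + 278) = (-24 - 282/5)*(-322 + 278) = -402/5*(-44) = 17688/5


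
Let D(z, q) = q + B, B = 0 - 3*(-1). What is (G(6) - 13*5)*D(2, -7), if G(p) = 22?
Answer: 172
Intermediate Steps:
B = 3 (B = 0 + 3 = 3)
D(z, q) = 3 + q (D(z, q) = q + 3 = 3 + q)
(G(6) - 13*5)*D(2, -7) = (22 - 13*5)*(3 - 7) = (22 - 65)*(-4) = -43*(-4) = 172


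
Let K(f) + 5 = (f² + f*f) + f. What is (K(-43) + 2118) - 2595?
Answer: 3173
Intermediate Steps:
K(f) = -5 + f + 2*f² (K(f) = -5 + ((f² + f*f) + f) = -5 + ((f² + f²) + f) = -5 + (2*f² + f) = -5 + (f + 2*f²) = -5 + f + 2*f²)
(K(-43) + 2118) - 2595 = ((-5 - 43 + 2*(-43)²) + 2118) - 2595 = ((-5 - 43 + 2*1849) + 2118) - 2595 = ((-5 - 43 + 3698) + 2118) - 2595 = (3650 + 2118) - 2595 = 5768 - 2595 = 3173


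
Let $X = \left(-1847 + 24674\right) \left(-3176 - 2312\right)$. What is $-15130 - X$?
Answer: $125259446$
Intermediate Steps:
$X = -125274576$ ($X = 22827 \left(-5488\right) = -125274576$)
$-15130 - X = -15130 - -125274576 = -15130 + 125274576 = 125259446$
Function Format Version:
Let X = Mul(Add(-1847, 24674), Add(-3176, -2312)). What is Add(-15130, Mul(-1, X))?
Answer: 125259446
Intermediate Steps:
X = -125274576 (X = Mul(22827, -5488) = -125274576)
Add(-15130, Mul(-1, X)) = Add(-15130, Mul(-1, -125274576)) = Add(-15130, 125274576) = 125259446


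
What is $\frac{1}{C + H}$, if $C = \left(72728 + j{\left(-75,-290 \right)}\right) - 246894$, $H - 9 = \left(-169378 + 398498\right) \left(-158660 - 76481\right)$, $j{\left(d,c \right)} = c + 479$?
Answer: $- \frac{1}{53875679888} \approx -1.8561 \cdot 10^{-11}$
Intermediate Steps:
$j{\left(d,c \right)} = 479 + c$
$H = -53875505911$ ($H = 9 + \left(-169378 + 398498\right) \left(-158660 - 76481\right) = 9 + 229120 \left(-235141\right) = 9 - 53875505920 = -53875505911$)
$C = -173977$ ($C = \left(72728 + \left(479 - 290\right)\right) - 246894 = \left(72728 + 189\right) - 246894 = 72917 - 246894 = -173977$)
$\frac{1}{C + H} = \frac{1}{-173977 - 53875505911} = \frac{1}{-53875679888} = - \frac{1}{53875679888}$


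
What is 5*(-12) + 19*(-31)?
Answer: -649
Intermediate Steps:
5*(-12) + 19*(-31) = -60 - 589 = -649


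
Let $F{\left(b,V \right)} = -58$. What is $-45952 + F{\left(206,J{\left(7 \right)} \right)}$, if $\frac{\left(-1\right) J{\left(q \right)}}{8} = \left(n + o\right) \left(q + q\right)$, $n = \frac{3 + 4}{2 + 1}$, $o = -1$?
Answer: $-46010$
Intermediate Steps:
$n = \frac{7}{3} \approx 2.3333$
$J{\left(q \right)} = - \frac{64 q}{3}$ ($J{\left(q \right)} = - 8 \left(\frac{7}{3} - 1\right) \left(q + q\right) = - 8 \frac{4 \cdot 2 q}{3} = - 8 \frac{8 q}{3} = - \frac{64 q}{3}$)
$-45952 + F{\left(206,J{\left(7 \right)} \right)} = -45952 - 58 = -46010$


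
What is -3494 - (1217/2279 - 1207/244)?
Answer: -1940475739/556076 ≈ -3489.6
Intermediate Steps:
-3494 - (1217/2279 - 1207/244) = -3494 - 1*(-2453805/556076) = -3494 + 2453805/556076 = -1940475739/556076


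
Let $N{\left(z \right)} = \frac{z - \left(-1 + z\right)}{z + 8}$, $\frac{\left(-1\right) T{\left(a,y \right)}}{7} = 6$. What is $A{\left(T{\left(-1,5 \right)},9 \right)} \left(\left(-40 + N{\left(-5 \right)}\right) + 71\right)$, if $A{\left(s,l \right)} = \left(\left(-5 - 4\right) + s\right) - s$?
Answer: $-282$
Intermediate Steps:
$T{\left(a,y \right)} = -42$ ($T{\left(a,y \right)} = \left(-7\right) 6 = -42$)
$A{\left(s,l \right)} = -9$ ($A{\left(s,l \right)} = \left(-9 + s\right) - s = -9$)
$N{\left(z \right)} = \frac{1}{8 + z}$ ($N{\left(z \right)} = 1 \frac{1}{8 + z} = \frac{1}{8 + z}$)
$A{\left(T{\left(-1,5 \right)},9 \right)} \left(\left(-40 + N{\left(-5 \right)}\right) + 71\right) = - 9 \left(\left(-40 + \frac{1}{8 - 5}\right) + 71\right) = - 9 \left(\left(-40 + \frac{1}{3}\right) + 71\right) = - 9 \left(- \frac{119}{3} + 71\right) = \left(-9\right) \frac{94}{3} = -282$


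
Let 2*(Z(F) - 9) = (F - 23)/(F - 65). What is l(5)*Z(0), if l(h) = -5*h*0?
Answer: 0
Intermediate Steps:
l(h) = 0
Z(F) = 9 + (-23 + F)/(2*(-65 + F)) (Z(F) = 9 + ((F - 23)/(F - 65))/2 = 9 + ((-23 + F)/(-65 + F))/2 = 9 + (-23 + F)/(2*(-65 + F)))
l(5)*Z(0) = 0*((-1193 + 19*0)/(2*(-65 + 0))) = 0*((½)*(-1193 + 0)/(-65)) = 0*((½)*(-1/65)*(-1193)) = 0*(1193/130) = 0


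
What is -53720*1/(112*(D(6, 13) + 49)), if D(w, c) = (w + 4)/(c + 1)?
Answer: -6715/696 ≈ -9.6480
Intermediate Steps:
D(w, c) = (4 + w)/(1 + c)
-53720*1/(112*(D(6, 13) + 49)) = -53720*1/(112*((4 + 6)/(1 + 13) + 49)) = -53720*1/(112*(10/14 + 49)) = -53720*1/(112*((1/14)*10 + 49)) = -53720*1/(112*(5/7 + 49)) = -53720/(112*(348/7)) = -53720/5568 = -53720*1/5568 = -6715/696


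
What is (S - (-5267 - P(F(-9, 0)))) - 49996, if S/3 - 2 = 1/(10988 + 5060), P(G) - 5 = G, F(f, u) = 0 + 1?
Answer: -717618413/16048 ≈ -44717.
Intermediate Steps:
F(f, u) = 1
P(G) = 5 + G
S = 96291/16048 (S = 6 + 3/(10988 + 5060) = 6 + 3/16048 = 96291/16048 ≈ 6.0002)
(S - (-5267 - P(F(-9, 0)))) - 49996 = (96291/16048 - (-5267 - (5 + 1))) - 49996 = (96291/16048 - (-5267 - 1*6)) - 49996 = (96291/16048 - (-5267 - 6)) - 49996 = (96291/16048 - 1*(-5273)) - 49996 = (96291/16048 + 5273) - 49996 = 84717395/16048 - 49996 = -717618413/16048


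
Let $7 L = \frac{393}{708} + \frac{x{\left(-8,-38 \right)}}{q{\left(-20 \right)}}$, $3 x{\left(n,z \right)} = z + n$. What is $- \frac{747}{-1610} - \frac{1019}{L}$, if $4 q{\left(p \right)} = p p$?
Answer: $- \frac{203263789083}{11448710} \approx -17754.0$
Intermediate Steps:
$q{\left(p \right)} = \frac{p^{2}}{4}$ ($q{\left(p \right)} = \frac{p p}{4} = \frac{p^{2}}{4}$)
$x{\left(n,z \right)} = \frac{n}{3} + \frac{z}{3}$ ($x{\left(n,z \right)} = \frac{z + n}{3} = \frac{n + z}{3} = \frac{n}{3} + \frac{z}{3}$)
$L = \frac{7111}{123900}$ ($L = \frac{\frac{393}{708} + \frac{\frac{1}{3} \left(-8\right) + \frac{1}{3} \left(-38\right)}{\frac{1}{4} \left(-20\right)^{2}}}{7} = \frac{393 \cdot \frac{1}{708} + \frac{- \frac{8}{3} - \frac{38}{3}}{\frac{1}{4} \cdot 400}}{7} = \frac{\frac{131}{236} - \frac{46}{3 \cdot 100}}{7} = \frac{\frac{131}{236} - \frac{23}{150}}{7} = \frac{1}{7} \cdot \frac{7111}{17700} = \frac{7111}{123900} \approx 0.057393$)
$- \frac{747}{-1610} - \frac{1019}{L} = - \frac{747}{-1610} - \frac{1019}{\frac{7111}{123900}} = \left(-747\right) \left(- \frac{1}{1610}\right) - \frac{126254100}{7111} = \frac{747}{1610} - \frac{126254100}{7111} = - \frac{203263789083}{11448710}$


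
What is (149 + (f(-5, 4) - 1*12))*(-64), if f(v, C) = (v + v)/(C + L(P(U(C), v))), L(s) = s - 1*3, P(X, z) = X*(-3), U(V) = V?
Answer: -97088/11 ≈ -8826.2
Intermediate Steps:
P(X, z) = -3*X
L(s) = -3 + s (L(s) = s - 3 = -3 + s)
f(v, C) = 2*v/(-3 - 2*C) (f(v, C) = (v + v)/(C + (-3 - 3*C)) = (2*v)/(-3 - 2*C) = 2*v/(-3 - 2*C))
(149 + (f(-5, 4) - 1*12))*(-64) = (149 + (-2*(-5)/(3 + 2*4) - 1*12))*(-64) = (149 + (-2*(-5)/(3 + 8) - 12))*(-64) = (149 + (-2*(-5)/11 - 12))*(-64) = (149 + (-2*(-5)*1/11 - 12))*(-64) = (149 + (10/11 - 12))*(-64) = (149 - 122/11)*(-64) = (1517/11)*(-64) = -97088/11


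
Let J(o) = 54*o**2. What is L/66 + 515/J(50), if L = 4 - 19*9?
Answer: -750367/297000 ≈ -2.5265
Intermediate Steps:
L = -167 (L = 4 - 171 = -167)
L/66 + 515/J(50) = -167/66 + 515/((54*50**2)) = -167*1/66 + 515/((54*2500)) = -167/66 + 515/135000 = -167/66 + 515*(1/135000) = -167/66 + 103/27000 = -750367/297000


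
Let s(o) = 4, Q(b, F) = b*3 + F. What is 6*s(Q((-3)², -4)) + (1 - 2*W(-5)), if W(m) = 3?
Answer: 19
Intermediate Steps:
Q(b, F) = F + 3*b (Q(b, F) = 3*b + F = F + 3*b)
6*s(Q((-3)², -4)) + (1 - 2*W(-5)) = 6*4 + (1 - 2*3) = 24 + (1 - 6) = 24 - 5 = 19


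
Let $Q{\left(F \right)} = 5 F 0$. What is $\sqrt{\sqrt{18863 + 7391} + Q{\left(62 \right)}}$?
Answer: $\sqrt[4]{26254} \approx 12.729$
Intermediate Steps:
$Q{\left(F \right)} = 0$
$\sqrt{\sqrt{18863 + 7391} + Q{\left(62 \right)}} = \sqrt{\sqrt{18863 + 7391} + 0} = \sqrt{\sqrt{26254} + 0} = \sqrt{\sqrt{26254}} = \sqrt[4]{26254}$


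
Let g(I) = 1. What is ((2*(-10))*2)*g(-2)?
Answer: -40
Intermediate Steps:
((2*(-10))*2)*g(-2) = ((2*(-10))*2)*1 = -20*2*1 = -40*1 = -40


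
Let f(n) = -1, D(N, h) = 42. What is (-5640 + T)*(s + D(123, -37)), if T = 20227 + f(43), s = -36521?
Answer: -532082694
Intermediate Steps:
T = 20226 (T = 20227 - 1 = 20226)
(-5640 + T)*(s + D(123, -37)) = (-5640 + 20226)*(-36521 + 42) = 14586*(-36479) = -532082694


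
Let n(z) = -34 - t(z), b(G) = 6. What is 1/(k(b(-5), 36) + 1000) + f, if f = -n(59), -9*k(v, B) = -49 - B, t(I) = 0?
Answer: 308899/9085 ≈ 34.001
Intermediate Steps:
n(z) = -34 (n(z) = -34 - 1*0 = -34 + 0 = -34)
k(v, B) = 49/9 + B/9 (k(v, B) = -(-49 - B)/9 = 49/9 + B/9)
f = 34 (f = -1*(-34) = 34)
1/(k(b(-5), 36) + 1000) + f = 1/((49/9 + (⅑)*36) + 1000) + 34 = 1/((49/9 + 4) + 1000) + 34 = 1/(85/9 + 1000) + 34 = 1/(9085/9) + 34 = 9/9085 + 34 = 308899/9085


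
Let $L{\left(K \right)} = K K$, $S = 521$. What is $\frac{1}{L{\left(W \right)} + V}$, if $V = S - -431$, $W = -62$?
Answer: $\frac{1}{4796} \approx 0.00020851$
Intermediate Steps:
$L{\left(K \right)} = K^{2}$
$V = 952$ ($V = 521 - -431 = 521 + 431 = 952$)
$\frac{1}{L{\left(W \right)} + V} = \frac{1}{\left(-62\right)^{2} + 952} = \frac{1}{3844 + 952} = \frac{1}{4796}$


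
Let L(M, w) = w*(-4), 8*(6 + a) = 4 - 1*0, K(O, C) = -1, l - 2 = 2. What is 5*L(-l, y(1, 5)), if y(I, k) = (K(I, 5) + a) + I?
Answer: 110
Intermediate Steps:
l = 4 (l = 2 + 2 = 4)
a = -11/2 (a = -6 + (4 - 1*0)/8 = -6 + (4 + 0)/8 = -6 + (⅛)*4 = -6 + ½ = -11/2 ≈ -5.5000)
y(I, k) = -13/2 + I (y(I, k) = (-1 - 11/2) + I = -13/2 + I)
L(M, w) = -4*w
5*L(-l, y(1, 5)) = 5*(-4*(-13/2 + 1)) = 5*(-4*(-11/2)) = 5*22 = 110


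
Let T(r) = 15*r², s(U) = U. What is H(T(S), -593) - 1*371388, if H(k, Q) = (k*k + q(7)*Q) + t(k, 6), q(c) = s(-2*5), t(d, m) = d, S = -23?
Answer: 62606702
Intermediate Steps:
q(c) = -10 (q(c) = -2*5 = -10)
H(k, Q) = k + k² - 10*Q (H(k, Q) = (k*k - 10*Q) + k = (k² - 10*Q) + k = k + k² - 10*Q)
H(T(S), -593) - 1*371388 = (15*(-23)² + (15*(-23)²)² - 10*(-593)) - 1*371388 = (15*529 + (15*529)² + 5930) - 371388 = (7935 + 7935² + 5930) - 371388 = (7935 + 62964225 + 5930) - 371388 = 62978090 - 371388 = 62606702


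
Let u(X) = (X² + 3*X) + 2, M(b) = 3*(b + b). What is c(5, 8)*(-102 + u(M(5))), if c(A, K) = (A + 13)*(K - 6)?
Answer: 32040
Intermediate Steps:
M(b) = 6*b (M(b) = 3*(2*b) = 6*b)
c(A, K) = (-6 + K)*(13 + A) (c(A, K) = (13 + A)*(-6 + K) = (-6 + K)*(13 + A))
u(X) = 2 + X² + 3*X
c(5, 8)*(-102 + u(M(5))) = (-78 - 6*5 + 13*8 + 5*8)*(-102 + (2 + (6*5)² + 3*(6*5))) = (-78 - 30 + 104 + 40)*(-102 + (2 + 30² + 3*30)) = 36*(-102 + (2 + 900 + 90)) = 36*(-102 + 992) = 36*890 = 32040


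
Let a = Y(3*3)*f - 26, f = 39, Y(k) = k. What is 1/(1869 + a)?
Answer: 1/2194 ≈ 0.00045579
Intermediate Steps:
a = 325 (a = (3*3)*39 - 26 = 9*39 - 26 = 351 - 26 = 325)
1/(1869 + a) = 1/(1869 + 325) = 1/2194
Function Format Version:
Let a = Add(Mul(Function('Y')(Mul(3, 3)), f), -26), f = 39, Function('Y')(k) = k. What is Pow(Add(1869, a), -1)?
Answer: Rational(1, 2194) ≈ 0.00045579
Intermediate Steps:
a = 325 (a = Add(Mul(Mul(3, 3), 39), -26) = Add(Mul(9, 39), -26) = Add(351, -26) = 325)
Pow(Add(1869, a), -1) = Pow(Add(1869, 325), -1) = Pow(2194, -1) = Rational(1, 2194)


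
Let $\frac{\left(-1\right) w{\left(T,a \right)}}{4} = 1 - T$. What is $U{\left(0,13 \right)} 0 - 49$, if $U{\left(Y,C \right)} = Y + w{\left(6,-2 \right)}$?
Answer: $-49$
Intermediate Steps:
$w{\left(T,a \right)} = -4 + 4 T$ ($w{\left(T,a \right)} = - 4 \left(1 - T\right) = -4 + 4 T$)
$U{\left(Y,C \right)} = 20 + Y$ ($U{\left(Y,C \right)} = Y + \left(-4 + 4 \cdot 6\right) = Y + \left(-4 + 24\right) = Y + 20 = 20 + Y$)
$U{\left(0,13 \right)} 0 - 49 = \left(20 + 0\right) 0 - 49 = 20 \cdot 0 - 49 = 0 - 49 = -49$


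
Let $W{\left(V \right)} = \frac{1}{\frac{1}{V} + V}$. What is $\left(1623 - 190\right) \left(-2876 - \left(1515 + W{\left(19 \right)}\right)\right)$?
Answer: $- \frac{2277840913}{362} \approx -6.2924 \cdot 10^{6}$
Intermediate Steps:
$W{\left(V \right)} = \frac{1}{V + \frac{1}{V}}$
$\left(1623 - 190\right) \left(-2876 - \left(1515 + W{\left(19 \right)}\right)\right) = \left(1623 - 190\right) \left(-2876 - \left(1515 + \frac{19}{1 + 19^{2}}\right)\right) = \left(1623 + \left(-1384 + 1194\right)\right) \left(-2876 - \left(1515 + \frac{19}{1 + 361}\right)\right) = \left(1623 - 190\right) \left(-2876 - \left(1515 + \frac{19}{362}\right)\right) = 1433 \left(-2876 - \left(1515 + 19 \cdot \frac{1}{362}\right)\right) = 1433 \left(-2876 - \frac{548449}{362}\right) = 1433 \left(- \frac{1589561}{362}\right) = - \frac{2277840913}{362}$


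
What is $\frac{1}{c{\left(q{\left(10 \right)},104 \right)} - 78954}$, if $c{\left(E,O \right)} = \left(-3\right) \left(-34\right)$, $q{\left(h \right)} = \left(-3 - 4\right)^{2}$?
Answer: $- \frac{1}{78852} \approx -1.2682 \cdot 10^{-5}$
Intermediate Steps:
$q{\left(h \right)} = 49$ ($q{\left(h \right)} = \left(-7\right)^{2} = 49$)
$c{\left(E,O \right)} = 102$
$\frac{1}{c{\left(q{\left(10 \right)},104 \right)} - 78954} = \frac{1}{102 - 78954} = \frac{1}{-78852} = - \frac{1}{78852}$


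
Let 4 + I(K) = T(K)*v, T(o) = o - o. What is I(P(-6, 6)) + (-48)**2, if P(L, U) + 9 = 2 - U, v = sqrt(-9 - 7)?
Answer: 2300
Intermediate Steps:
T(o) = 0
v = 4*I (v = sqrt(-16) = 4*I ≈ 4.0*I)
P(L, U) = -7 - U (P(L, U) = -9 + (2 - U) = -7 - U)
I(K) = -4 (I(K) = -4 + 0*(4*I) = -4 + 0 = -4)
I(P(-6, 6)) + (-48)**2 = -4 + (-48)**2 = -4 + 2304 = 2300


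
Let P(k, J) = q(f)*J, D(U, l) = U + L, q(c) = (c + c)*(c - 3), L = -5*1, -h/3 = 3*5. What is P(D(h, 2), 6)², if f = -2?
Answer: 14400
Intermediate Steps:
h = -45 (h = -9*5 = -3*15 = -45)
L = -5
q(c) = 2*c*(-3 + c) (q(c) = (2*c)*(-3 + c) = 2*c*(-3 + c))
D(U, l) = -5 + U (D(U, l) = U - 5 = -5 + U)
P(k, J) = 20*J (P(k, J) = (2*(-2)*(-3 - 2))*J = (2*(-2)*(-5))*J = 20*J)
P(D(h, 2), 6)² = (20*6)² = 120² = 14400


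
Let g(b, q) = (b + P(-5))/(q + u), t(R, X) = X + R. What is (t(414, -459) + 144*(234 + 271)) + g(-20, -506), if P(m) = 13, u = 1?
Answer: 36700882/505 ≈ 72675.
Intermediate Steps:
t(R, X) = R + X
g(b, q) = (13 + b)/(1 + q) (g(b, q) = (b + 13)/(q + 1) = (13 + b)/(1 + q))
(t(414, -459) + 144*(234 + 271)) + g(-20, -506) = ((414 - 459) + 144*(234 + 271)) + (13 - 20)/(1 - 506) = (-45 + 144*505) - 7/(-505) = (-45 + 72720) - 1/505*(-7) = 72675 + 7/505 = 36700882/505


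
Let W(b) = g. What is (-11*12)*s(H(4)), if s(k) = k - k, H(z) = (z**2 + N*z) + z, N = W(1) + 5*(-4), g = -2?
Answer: 0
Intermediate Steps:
W(b) = -2
N = -22 (N = -2 + 5*(-4) = -2 - 20 = -22)
H(z) = z**2 - 21*z (H(z) = (z**2 - 22*z) + z = z**2 - 21*z)
s(k) = 0
(-11*12)*s(H(4)) = -11*12*0 = -132*0 = 0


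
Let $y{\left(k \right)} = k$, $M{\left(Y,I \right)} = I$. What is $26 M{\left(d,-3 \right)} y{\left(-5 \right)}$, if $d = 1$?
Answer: $390$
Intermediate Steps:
$26 M{\left(d,-3 \right)} y{\left(-5 \right)} = 26 \left(-3\right) \left(-5\right) = \left(-78\right) \left(-5\right) = 390$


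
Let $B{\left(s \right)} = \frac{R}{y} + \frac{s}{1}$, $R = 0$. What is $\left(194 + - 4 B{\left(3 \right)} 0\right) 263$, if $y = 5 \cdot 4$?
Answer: $51022$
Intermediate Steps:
$y = 20$
$B{\left(s \right)} = s$ ($B{\left(s \right)} = \frac{0}{20} + \frac{s}{1} = 0 \cdot \frac{1}{20} + s 1 = 0 + s = s$)
$\left(194 + - 4 B{\left(3 \right)} 0\right) 263 = \left(194 + \left(-4\right) 3 \cdot 0\right) 263 = \left(194 - 0\right) 263 = \left(194 + 0\right) 263 = 194 \cdot 263 = 51022$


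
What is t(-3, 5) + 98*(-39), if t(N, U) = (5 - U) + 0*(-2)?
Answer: -3822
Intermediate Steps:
t(N, U) = 5 - U (t(N, U) = (5 - U) + 0 = 5 - U)
t(-3, 5) + 98*(-39) = (5 - 1*5) + 98*(-39) = (5 - 5) - 3822 = 0 - 3822 = -3822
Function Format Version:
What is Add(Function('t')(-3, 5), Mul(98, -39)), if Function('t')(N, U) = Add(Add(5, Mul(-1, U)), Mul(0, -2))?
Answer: -3822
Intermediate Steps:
Function('t')(N, U) = Add(5, Mul(-1, U)) (Function('t')(N, U) = Add(Add(5, Mul(-1, U)), 0) = Add(5, Mul(-1, U)))
Add(Function('t')(-3, 5), Mul(98, -39)) = Add(Add(5, Mul(-1, 5)), Mul(98, -39)) = Add(Add(5, -5), -3822) = Add(0, -3822) = -3822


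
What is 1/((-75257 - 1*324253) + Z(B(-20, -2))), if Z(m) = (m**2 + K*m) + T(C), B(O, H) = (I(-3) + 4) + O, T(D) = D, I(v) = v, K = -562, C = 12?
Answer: -1/388459 ≈ -2.5743e-6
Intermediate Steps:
B(O, H) = 1 + O (B(O, H) = (-3 + 4) + O = 1 + O)
Z(m) = 12 + m**2 - 562*m (Z(m) = (m**2 - 562*m) + 12 = 12 + m**2 - 562*m)
1/((-75257 - 1*324253) + Z(B(-20, -2))) = 1/((-75257 - 1*324253) + (12 + (1 - 20)**2 - 562*(1 - 20))) = 1/((-75257 - 324253) + (12 + (-19)**2 - 562*(-19))) = 1/(-399510 + (12 + 361 + 10678)) = 1/(-399510 + 11051) = 1/(-388459) = -1/388459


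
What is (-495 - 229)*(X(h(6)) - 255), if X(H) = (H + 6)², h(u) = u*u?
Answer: -1092516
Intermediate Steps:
h(u) = u²
X(H) = (6 + H)²
(-495 - 229)*(X(h(6)) - 255) = (-495 - 229)*((6 + 6²)² - 255) = -724*((6 + 36)² - 255) = -724*(42² - 255) = -724*(1764 - 255) = -724*1509 = -1092516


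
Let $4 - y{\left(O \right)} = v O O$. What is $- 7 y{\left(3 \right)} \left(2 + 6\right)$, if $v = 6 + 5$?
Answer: $5320$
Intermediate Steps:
$v = 11$
$y{\left(O \right)} = 4 - 11 O^{2}$ ($y{\left(O \right)} = 4 - 11 O O = 4 - 11 O^{2}$)
$- 7 y{\left(3 \right)} \left(2 + 6\right) = - 7 \left(4 - 11 \cdot 3^{2}\right) \left(2 + 6\right) = - 7 \left(4 - 99\right) 8 = \left(-7\right) \left(-95\right) 8 = 665 \cdot 8 = 5320$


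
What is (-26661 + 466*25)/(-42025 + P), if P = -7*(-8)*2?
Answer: 15011/41913 ≈ 0.35815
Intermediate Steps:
P = 112 (P = 56*2 = 112)
(-26661 + 466*25)/(-42025 + P) = (-26661 + 466*25)/(-42025 + 112) = (-26661 + 11650)/(-41913) = -15011*(-1/41913) = 15011/41913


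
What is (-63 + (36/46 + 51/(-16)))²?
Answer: 579316761/135424 ≈ 4277.8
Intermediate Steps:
(-63 + (36/46 + 51/(-16)))² = (-63 + (36*(1/46) + 51*(-1/16)))² = (-63 + (18/23 - 51/16))² = (-63 - 885/368)² = (-24069/368)² = 579316761/135424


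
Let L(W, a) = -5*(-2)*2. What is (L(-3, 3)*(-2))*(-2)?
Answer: 80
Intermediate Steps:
L(W, a) = 20 (L(W, a) = 10*2 = 20)
(L(-3, 3)*(-2))*(-2) = (20*(-2))*(-2) = -40*(-2) = 80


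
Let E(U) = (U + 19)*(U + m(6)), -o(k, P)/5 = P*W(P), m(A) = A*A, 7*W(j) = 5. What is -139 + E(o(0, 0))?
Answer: 545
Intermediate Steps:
W(j) = 5/7 (W(j) = (⅐)*5 = 5/7)
m(A) = A²
o(k, P) = -25*P/7 (o(k, P) = -5*P*5/7 = -25*P/7)
E(U) = (19 + U)*(36 + U) (E(U) = (U + 19)*(U + 6²) = (19 + U)*(U + 36) = (19 + U)*(36 + U))
-139 + E(o(0, 0)) = -139 + (684 + (-25/7*0)² + 55*(-25/7*0)) = -139 + (684 + 0² + 55*0) = -139 + (684 + 0 + 0) = -139 + 684 = 545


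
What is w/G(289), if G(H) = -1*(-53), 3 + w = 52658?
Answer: 52655/53 ≈ 993.49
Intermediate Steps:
w = 52655 (w = -3 + 52658 = 52655)
G(H) = 53
w/G(289) = 52655/53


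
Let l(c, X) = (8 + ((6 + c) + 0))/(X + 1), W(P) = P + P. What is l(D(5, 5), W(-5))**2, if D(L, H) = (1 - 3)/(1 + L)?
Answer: 1681/729 ≈ 2.3059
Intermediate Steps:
W(P) = 2*P
D(L, H) = -2/(1 + L)
l(c, X) = (14 + c)/(1 + X) (l(c, X) = (8 + (6 + c))/(1 + X) = (14 + c)/(1 + X))
l(D(5, 5), W(-5))**2 = ((14 - 2/(1 + 5))/(1 + 2*(-5)))**2 = ((14 - 2/6)/(1 - 10))**2 = ((14 - 2*1/6)/(-9))**2 = (-(14 - 1/3)/9)**2 = (-1/9*41/3)**2 = (-41/27)**2 = 1681/729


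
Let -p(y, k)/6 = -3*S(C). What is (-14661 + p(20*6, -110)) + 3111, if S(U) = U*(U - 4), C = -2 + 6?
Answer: -11550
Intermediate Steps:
C = 4
S(U) = U*(-4 + U)
p(y, k) = 0 (p(y, k) = -(-18)*4*(-4 + 4) = -(-18)*4*0 = -(-18)*0 = -6*0 = 0)
(-14661 + p(20*6, -110)) + 3111 = (-14661 + 0) + 3111 = -14661 + 3111 = -11550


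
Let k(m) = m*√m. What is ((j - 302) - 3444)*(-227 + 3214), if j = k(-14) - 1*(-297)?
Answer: -10302163 - 41818*I*√14 ≈ -1.0302e+7 - 1.5647e+5*I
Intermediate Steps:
k(m) = m^(3/2)
j = 297 - 14*I*√14 (j = (-14)^(3/2) - 1*(-297) = -14*I*√14 + 297 = 297 - 14*I*√14 ≈ 297.0 - 52.383*I)
((j - 302) - 3444)*(-227 + 3214) = (((297 - 14*I*√14) - 302) - 3444)*(-227 + 3214) = ((-5 - 14*I*√14) - 3444)*2987 = (-3449 - 14*I*√14)*2987 = -10302163 - 41818*I*√14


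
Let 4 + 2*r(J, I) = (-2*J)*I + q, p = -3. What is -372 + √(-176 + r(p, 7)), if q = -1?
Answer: -372 + 3*I*√70/2 ≈ -372.0 + 12.55*I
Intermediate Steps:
r(J, I) = -5/2 - I*J (r(J, I) = -2 + ((-2*J)*I - 1)/2 = -2 + (-2*I*J - 1)/2 = -2 + (-1 - 2*I*J)/2 = -2 + (-½ - I*J) = -5/2 - I*J)
-372 + √(-176 + r(p, 7)) = -372 + √(-176 + (-5/2 - 1*7*(-3))) = -372 + √(-176 + (-5/2 + 21)) = -372 + √(-176 + 37/2) = -372 + √(-315/2) = -372 + 3*I*√70/2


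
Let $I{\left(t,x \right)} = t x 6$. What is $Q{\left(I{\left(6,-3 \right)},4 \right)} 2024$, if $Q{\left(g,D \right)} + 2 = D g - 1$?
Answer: $-880440$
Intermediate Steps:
$I{\left(t,x \right)} = 6 t x$
$Q{\left(g,D \right)} = -3 + D g$ ($Q{\left(g,D \right)} = -2 + \left(D g - 1\right) = -2 + \left(-1 + D g\right) = -3 + D g$)
$Q{\left(I{\left(6,-3 \right)},4 \right)} 2024 = \left(-3 + 4 \cdot 6 \cdot 6 \left(-3\right)\right) 2024 = \left(-3 + 4 \left(-108\right)\right) 2024 = \left(-3 - 432\right) 2024 = \left(-435\right) 2024 = -880440$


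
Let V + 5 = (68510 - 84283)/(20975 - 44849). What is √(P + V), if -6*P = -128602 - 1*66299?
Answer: √4628019556317/11937 ≈ 180.22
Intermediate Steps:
P = 64967/2 (P = -(-128602 - 1*66299)/6 = -(-128602 - 66299)/6 = -⅙*(-194901) = 64967/2 ≈ 32484.)
V = -103597/23874 (V = -5 + (68510 - 84283)/(20975 - 44849) = -5 - 15773/(-23874) = -5 - 15773*(-1/23874) = -5 + 15773/23874 = -103597/23874 ≈ -4.3393)
√(P + V) = √(64967/2 - 103597/23874) = √(387703741/11937) = √4628019556317/11937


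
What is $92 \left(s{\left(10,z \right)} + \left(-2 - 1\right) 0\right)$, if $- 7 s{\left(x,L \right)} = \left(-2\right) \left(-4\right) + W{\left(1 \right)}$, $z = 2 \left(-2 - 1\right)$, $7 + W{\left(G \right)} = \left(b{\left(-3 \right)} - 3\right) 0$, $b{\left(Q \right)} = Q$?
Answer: $- \frac{92}{7} \approx -13.143$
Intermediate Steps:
$W{\left(G \right)} = -7$ ($W{\left(G \right)} = -7 + \left(-3 - 3\right) 0 = -7 - 0 = -7 + 0 = -7$)
$z = -6$ ($z = 2 \left(-3\right) = -6$)
$s{\left(x,L \right)} = - \frac{1}{7}$ ($s{\left(x,L \right)} = - \frac{\left(-2\right) \left(-4\right) - 7}{7} = - \frac{8 - 7}{7} = \left(- \frac{1}{7}\right) 1 = - \frac{1}{7}$)
$92 \left(s{\left(10,z \right)} + \left(-2 - 1\right) 0\right) = 92 \left(- \frac{1}{7} + \left(-2 - 1\right) 0\right) = 92 \left(- \frac{1}{7} - 0\right) = 92 \left(- \frac{1}{7} + 0\right) = 92 \left(- \frac{1}{7}\right) = - \frac{92}{7}$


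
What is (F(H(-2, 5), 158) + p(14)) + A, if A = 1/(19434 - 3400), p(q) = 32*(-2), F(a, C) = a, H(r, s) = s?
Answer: -946005/16034 ≈ -59.000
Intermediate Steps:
p(q) = -64
A = 1/16034 ≈ 6.2367e-5
(F(H(-2, 5), 158) + p(14)) + A = (5 - 64) + 1/16034 = -59 + 1/16034 = -946005/16034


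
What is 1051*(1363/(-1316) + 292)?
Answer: 8562497/28 ≈ 3.0580e+5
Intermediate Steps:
1051*(1363/(-1316) + 292) = 1051*(1363*(-1/1316) + 292) = 1051*(-29/28 + 292) = 1051*(8147/28) = 8562497/28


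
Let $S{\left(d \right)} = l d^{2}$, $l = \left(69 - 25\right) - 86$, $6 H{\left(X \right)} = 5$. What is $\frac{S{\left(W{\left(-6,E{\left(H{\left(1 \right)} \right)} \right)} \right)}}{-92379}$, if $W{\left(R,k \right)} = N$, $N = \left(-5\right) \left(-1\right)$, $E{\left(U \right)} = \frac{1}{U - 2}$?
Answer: $\frac{50}{4399} \approx 0.011366$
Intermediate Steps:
$H{\left(X \right)} = \frac{5}{6}$ ($H{\left(X \right)} = \frac{1}{6} \cdot 5 = \frac{5}{6}$)
$l = -42$ ($l = 44 - 86 = -42$)
$E{\left(U \right)} = \frac{1}{-2 + U}$
$N = 5$
$W{\left(R,k \right)} = 5$
$S{\left(d \right)} = - 42 d^{2}$
$\frac{S{\left(W{\left(-6,E{\left(H{\left(1 \right)} \right)} \right)} \right)}}{-92379} = \frac{\left(-42\right) 5^{2}}{-92379} = \left(-42\right) 25 \left(- \frac{1}{92379}\right) = \left(-1050\right) \left(- \frac{1}{92379}\right) = \frac{50}{4399}$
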